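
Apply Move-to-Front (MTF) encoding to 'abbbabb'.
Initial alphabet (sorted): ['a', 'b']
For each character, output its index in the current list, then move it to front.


MTF encoding:
'a': index 0 in ['a', 'b'] -> ['a', 'b']
'b': index 1 in ['a', 'b'] -> ['b', 'a']
'b': index 0 in ['b', 'a'] -> ['b', 'a']
'b': index 0 in ['b', 'a'] -> ['b', 'a']
'a': index 1 in ['b', 'a'] -> ['a', 'b']
'b': index 1 in ['a', 'b'] -> ['b', 'a']
'b': index 0 in ['b', 'a'] -> ['b', 'a']


Output: [0, 1, 0, 0, 1, 1, 0]


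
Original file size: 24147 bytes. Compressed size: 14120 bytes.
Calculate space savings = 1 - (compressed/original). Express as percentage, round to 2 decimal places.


ratio = compressed/original = 14120/24147 = 0.584752
savings = 1 - ratio = 1 - 0.584752 = 0.415248
as a percentage: 0.415248 * 100 = 41.52%

Space savings = 1 - 14120/24147 = 41.52%


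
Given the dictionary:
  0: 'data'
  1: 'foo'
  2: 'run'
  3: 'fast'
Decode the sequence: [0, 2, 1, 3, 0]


Look up each index in the dictionary:
  0 -> 'data'
  2 -> 'run'
  1 -> 'foo'
  3 -> 'fast'
  0 -> 'data'

Decoded: "data run foo fast data"


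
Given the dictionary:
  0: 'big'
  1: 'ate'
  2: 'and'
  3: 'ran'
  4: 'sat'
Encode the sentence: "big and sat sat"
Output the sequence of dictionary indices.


Look up each word in the dictionary:
  'big' -> 0
  'and' -> 2
  'sat' -> 4
  'sat' -> 4

Encoded: [0, 2, 4, 4]


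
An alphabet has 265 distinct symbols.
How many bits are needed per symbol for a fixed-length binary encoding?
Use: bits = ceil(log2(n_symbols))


log2(265) = 8.0498
Bracket: 2^8 = 256 < 265 <= 2^9 = 512
So ceil(log2(265)) = 9

bits = ceil(log2(265)) = ceil(8.0498) = 9 bits


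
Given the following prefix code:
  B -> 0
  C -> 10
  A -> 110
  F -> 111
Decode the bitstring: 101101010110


Decoding step by step:
Bits 10 -> C
Bits 110 -> A
Bits 10 -> C
Bits 10 -> C
Bits 110 -> A


Decoded message: CACCA


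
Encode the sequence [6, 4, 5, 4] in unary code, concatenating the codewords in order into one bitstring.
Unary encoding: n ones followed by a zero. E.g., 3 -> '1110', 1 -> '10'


Encode each number as n ones followed by a terminating 0:
  6 -> 1111110 (7 bits)
  4 -> 11110 (5 bits)
  5 -> 111110 (6 bits)
  4 -> 11110 (5 bits)
Total length = 7 + 5 + 6 + 5 = 23 bits.

Unary([6, 4, 5, 4]) = 11111101111011111011110 (23 bits)


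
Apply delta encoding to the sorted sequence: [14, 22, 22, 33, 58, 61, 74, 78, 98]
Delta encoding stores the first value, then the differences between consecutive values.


First value: 14
Deltas:
  22 - 14 = 8
  22 - 22 = 0
  33 - 22 = 11
  58 - 33 = 25
  61 - 58 = 3
  74 - 61 = 13
  78 - 74 = 4
  98 - 78 = 20


Delta encoded: [14, 8, 0, 11, 25, 3, 13, 4, 20]


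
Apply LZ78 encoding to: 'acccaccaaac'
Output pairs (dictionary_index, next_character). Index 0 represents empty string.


LZ78 encoding steps:
Dictionary: {0: ''}
Step 1: w='' (idx 0), next='a' -> output (0, 'a'), add 'a' as idx 1
Step 2: w='' (idx 0), next='c' -> output (0, 'c'), add 'c' as idx 2
Step 3: w='c' (idx 2), next='c' -> output (2, 'c'), add 'cc' as idx 3
Step 4: w='a' (idx 1), next='c' -> output (1, 'c'), add 'ac' as idx 4
Step 5: w='c' (idx 2), next='a' -> output (2, 'a'), add 'ca' as idx 5
Step 6: w='a' (idx 1), next='a' -> output (1, 'a'), add 'aa' as idx 6
Step 7: w='c' (idx 2), end of input -> output (2, '')


Encoded: [(0, 'a'), (0, 'c'), (2, 'c'), (1, 'c'), (2, 'a'), (1, 'a'), (2, '')]


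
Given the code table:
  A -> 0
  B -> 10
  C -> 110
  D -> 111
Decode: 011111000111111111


Decoding:
0 -> A
111 -> D
110 -> C
0 -> A
0 -> A
111 -> D
111 -> D
111 -> D


Result: ADCAADDD


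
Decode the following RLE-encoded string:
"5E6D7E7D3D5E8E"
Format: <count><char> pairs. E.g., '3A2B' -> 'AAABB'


Expanding each <count><char> pair:
  5E -> 'EEEEE'
  6D -> 'DDDDDD'
  7E -> 'EEEEEEE'
  7D -> 'DDDDDDD'
  3D -> 'DDD'
  5E -> 'EEEEE'
  8E -> 'EEEEEEEE'

Decoded = EEEEEDDDDDDEEEEEEEDDDDDDDDDDEEEEEEEEEEEEE


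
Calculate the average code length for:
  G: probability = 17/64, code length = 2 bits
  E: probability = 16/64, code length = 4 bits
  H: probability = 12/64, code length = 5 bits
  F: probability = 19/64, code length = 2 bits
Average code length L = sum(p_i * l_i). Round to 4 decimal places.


Weighted contributions p_i * l_i:
  G: (17/64) * 2 = 34/64
  E: (16/64) * 4 = 64/64
  H: (12/64) * 5 = 60/64
  F: (19/64) * 2 = 38/64
Sum = (34 + 64 + 60 + 38)/64 = 196/64

L = 196/64 = 3.0625 bits/symbol


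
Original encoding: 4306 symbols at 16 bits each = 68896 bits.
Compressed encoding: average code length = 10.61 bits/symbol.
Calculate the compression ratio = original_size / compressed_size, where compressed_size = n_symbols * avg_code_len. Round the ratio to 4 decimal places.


original_size = n_symbols * orig_bits = 4306 * 16 = 68896 bits
compressed_size = n_symbols * avg_code_len = 4306 * 10.61 = 45686.66 bits
ratio = original_size / compressed_size = 68896 / 45686.66 = 1.508

Compression ratio = 1.508


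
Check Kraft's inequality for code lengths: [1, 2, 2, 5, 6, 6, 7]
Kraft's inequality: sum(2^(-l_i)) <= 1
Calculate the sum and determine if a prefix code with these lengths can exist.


Sum = 2^(-1) + 2^(-2) + 2^(-2) + 2^(-5) + 2^(-6) + 2^(-6) + 2^(-7)
    = 0.5 + 0.25 + 0.25 + 0.03125 + 0.015625 + 0.015625 + 0.0078125
    = 137/128 = 1.0703125
Since 1.0703125 > 1, Kraft's inequality is NOT satisfied.
A prefix code with these lengths CANNOT exist.

Kraft sum = 1.0703125. Not satisfied.


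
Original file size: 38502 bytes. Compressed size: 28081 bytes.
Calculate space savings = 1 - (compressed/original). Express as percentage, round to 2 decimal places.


ratio = compressed/original = 28081/38502 = 0.729339
savings = 1 - ratio = 1 - 0.729339 = 0.270661
as a percentage: 0.270661 * 100 = 27.07%

Space savings = 1 - 28081/38502 = 27.07%


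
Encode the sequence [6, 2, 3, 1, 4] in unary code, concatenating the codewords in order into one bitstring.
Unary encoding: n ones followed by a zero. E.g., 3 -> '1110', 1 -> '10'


Encode each number as n ones followed by a terminating 0:
  6 -> 1111110 (7 bits)
  2 -> 110 (3 bits)
  3 -> 1110 (4 bits)
  1 -> 10 (2 bits)
  4 -> 11110 (5 bits)
Total length = 7 + 3 + 4 + 2 + 5 = 21 bits.

Unary([6, 2, 3, 1, 4]) = 111111011011101011110 (21 bits)


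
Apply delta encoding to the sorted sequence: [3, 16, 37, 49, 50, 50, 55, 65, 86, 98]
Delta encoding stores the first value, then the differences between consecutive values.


First value: 3
Deltas:
  16 - 3 = 13
  37 - 16 = 21
  49 - 37 = 12
  50 - 49 = 1
  50 - 50 = 0
  55 - 50 = 5
  65 - 55 = 10
  86 - 65 = 21
  98 - 86 = 12


Delta encoded: [3, 13, 21, 12, 1, 0, 5, 10, 21, 12]


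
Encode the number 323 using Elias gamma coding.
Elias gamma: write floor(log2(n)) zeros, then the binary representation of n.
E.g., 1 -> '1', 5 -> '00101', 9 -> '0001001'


num_bits = floor(log2(323)) + 1 = 9
leading_zeros = num_bits - 1 = 8
binary(323) = 101000011

Elias gamma(323) = '00000000' + '101000011' = 00000000101000011 (17 bits)


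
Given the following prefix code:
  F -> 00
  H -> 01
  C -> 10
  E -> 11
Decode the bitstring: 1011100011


Decoding step by step:
Bits 10 -> C
Bits 11 -> E
Bits 10 -> C
Bits 00 -> F
Bits 11 -> E


Decoded message: CECFE


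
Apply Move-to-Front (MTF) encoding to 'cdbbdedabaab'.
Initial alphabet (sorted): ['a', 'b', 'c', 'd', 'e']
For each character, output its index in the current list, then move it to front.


MTF encoding:
'c': index 2 in ['a', 'b', 'c', 'd', 'e'] -> ['c', 'a', 'b', 'd', 'e']
'd': index 3 in ['c', 'a', 'b', 'd', 'e'] -> ['d', 'c', 'a', 'b', 'e']
'b': index 3 in ['d', 'c', 'a', 'b', 'e'] -> ['b', 'd', 'c', 'a', 'e']
'b': index 0 in ['b', 'd', 'c', 'a', 'e'] -> ['b', 'd', 'c', 'a', 'e']
'd': index 1 in ['b', 'd', 'c', 'a', 'e'] -> ['d', 'b', 'c', 'a', 'e']
'e': index 4 in ['d', 'b', 'c', 'a', 'e'] -> ['e', 'd', 'b', 'c', 'a']
'd': index 1 in ['e', 'd', 'b', 'c', 'a'] -> ['d', 'e', 'b', 'c', 'a']
'a': index 4 in ['d', 'e', 'b', 'c', 'a'] -> ['a', 'd', 'e', 'b', 'c']
'b': index 3 in ['a', 'd', 'e', 'b', 'c'] -> ['b', 'a', 'd', 'e', 'c']
'a': index 1 in ['b', 'a', 'd', 'e', 'c'] -> ['a', 'b', 'd', 'e', 'c']
'a': index 0 in ['a', 'b', 'd', 'e', 'c'] -> ['a', 'b', 'd', 'e', 'c']
'b': index 1 in ['a', 'b', 'd', 'e', 'c'] -> ['b', 'a', 'd', 'e', 'c']


Output: [2, 3, 3, 0, 1, 4, 1, 4, 3, 1, 0, 1]


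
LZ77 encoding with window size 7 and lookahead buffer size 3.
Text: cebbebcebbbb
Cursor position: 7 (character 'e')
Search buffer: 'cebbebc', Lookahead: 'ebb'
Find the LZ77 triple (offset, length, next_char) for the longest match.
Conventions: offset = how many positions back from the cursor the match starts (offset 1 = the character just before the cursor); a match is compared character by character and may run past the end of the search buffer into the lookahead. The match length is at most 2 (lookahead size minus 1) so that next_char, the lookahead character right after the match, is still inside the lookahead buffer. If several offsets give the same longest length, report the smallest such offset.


Try each offset into the search buffer:
  offset=1 (pos 6, char 'c'): match length 0
  offset=2 (pos 5, char 'b'): match length 0
  offset=3 (pos 4, char 'e'): match length 2
  offset=4 (pos 3, char 'b'): match length 0
  offset=5 (pos 2, char 'b'): match length 0
  offset=6 (pos 1, char 'e'): match length 2
  offset=7 (pos 0, char 'c'): match length 0
Longest match has length 2, found at offsets 3, 6; take the smallest, offset 3.
next_char = character at position 7 + 2 = 9 -> 'b'

Best match: offset=3, length=2 (matching 'eb' starting at position 4)
LZ77 triple: (3, 2, 'b')


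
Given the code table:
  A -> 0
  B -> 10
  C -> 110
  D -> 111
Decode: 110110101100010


Decoding:
110 -> C
110 -> C
10 -> B
110 -> C
0 -> A
0 -> A
10 -> B


Result: CCBCAAB


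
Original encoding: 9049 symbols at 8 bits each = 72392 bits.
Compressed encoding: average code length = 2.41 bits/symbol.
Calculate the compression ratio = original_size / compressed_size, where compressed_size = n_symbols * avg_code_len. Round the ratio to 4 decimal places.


original_size = n_symbols * orig_bits = 9049 * 8 = 72392 bits
compressed_size = n_symbols * avg_code_len = 9049 * 2.41 = 21808.09 bits
ratio = original_size / compressed_size = 72392 / 21808.09 = 3.3195

Compression ratio = 3.3195


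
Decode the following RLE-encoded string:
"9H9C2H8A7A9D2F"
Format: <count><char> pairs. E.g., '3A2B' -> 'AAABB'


Expanding each <count><char> pair:
  9H -> 'HHHHHHHHH'
  9C -> 'CCCCCCCCC'
  2H -> 'HH'
  8A -> 'AAAAAAAA'
  7A -> 'AAAAAAA'
  9D -> 'DDDDDDDDD'
  2F -> 'FF'

Decoded = HHHHHHHHHCCCCCCCCCHHAAAAAAAAAAAAAAADDDDDDDDDFF


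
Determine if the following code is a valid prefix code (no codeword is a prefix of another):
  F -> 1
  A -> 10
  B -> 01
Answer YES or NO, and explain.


Checking each pair (does one codeword prefix another?):
  F='1' vs A='10': prefix -- VIOLATION

NO -- this is NOT a valid prefix code. F (1) is a prefix of A (10).


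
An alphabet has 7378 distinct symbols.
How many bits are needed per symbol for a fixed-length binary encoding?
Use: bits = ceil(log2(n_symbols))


log2(7378) = 12.849
Bracket: 2^12 = 4096 < 7378 <= 2^13 = 8192
So ceil(log2(7378)) = 13

bits = ceil(log2(7378)) = ceil(12.849) = 13 bits


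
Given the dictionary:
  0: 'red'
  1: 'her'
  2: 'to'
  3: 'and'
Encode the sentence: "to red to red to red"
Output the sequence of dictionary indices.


Look up each word in the dictionary:
  'to' -> 2
  'red' -> 0
  'to' -> 2
  'red' -> 0
  'to' -> 2
  'red' -> 0

Encoded: [2, 0, 2, 0, 2, 0]


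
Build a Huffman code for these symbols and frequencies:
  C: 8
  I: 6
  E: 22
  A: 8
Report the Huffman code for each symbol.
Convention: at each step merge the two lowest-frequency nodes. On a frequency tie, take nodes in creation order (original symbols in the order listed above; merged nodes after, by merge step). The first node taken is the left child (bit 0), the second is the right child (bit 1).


Huffman tree construction:
Step 1: Merge I(6) + C(8) = 14
Step 2: Merge A(8) + (I+C)(14) = 22
Step 3: Merge E(22) + (A+(I+C))(22) = 44
Read each symbol's code off the tree from the root (left child = 0, right child = 1).

Codes:
  C: 111 (length 3)
  I: 110 (length 3)
  E: 0 (length 1)
  A: 10 (length 2)
Average code length: 80/44 = 1.8182 bits/symbol


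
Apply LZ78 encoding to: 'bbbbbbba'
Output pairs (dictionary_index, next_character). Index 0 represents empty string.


LZ78 encoding steps:
Dictionary: {0: ''}
Step 1: w='' (idx 0), next='b' -> output (0, 'b'), add 'b' as idx 1
Step 2: w='b' (idx 1), next='b' -> output (1, 'b'), add 'bb' as idx 2
Step 3: w='bb' (idx 2), next='b' -> output (2, 'b'), add 'bbb' as idx 3
Step 4: w='b' (idx 1), next='a' -> output (1, 'a'), add 'ba' as idx 4


Encoded: [(0, 'b'), (1, 'b'), (2, 'b'), (1, 'a')]


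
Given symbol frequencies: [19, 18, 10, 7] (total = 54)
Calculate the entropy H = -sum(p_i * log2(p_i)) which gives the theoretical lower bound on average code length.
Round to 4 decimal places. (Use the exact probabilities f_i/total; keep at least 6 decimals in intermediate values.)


Per-symbol terms -p_i * log2(p_i) with p_i = f_i/54:
  p = 19/54 = 0.351852: log2(p) = -1.506960, -p*log2(p) = 0.530227
  p = 18/54 = 0.333333: log2(p) = -1.584963, -p*log2(p) = 0.528321
  p = 10/54 = 0.185185: log2(p) = -2.432959, -p*log2(p) = 0.450548
  p = 7/54 = 0.129630: log2(p) = -2.947533, -p*log2(p) = 0.382088
H = 0.530227 + 0.528321 + 0.450548 + 0.382088 = 1.891184

H = 1.8912 bits/symbol


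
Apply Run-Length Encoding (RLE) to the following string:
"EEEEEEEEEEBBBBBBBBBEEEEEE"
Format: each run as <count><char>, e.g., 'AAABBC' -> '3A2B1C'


Scanning runs left to right:
  i=0: run of 'E' x 10 -> '10E'
  i=10: run of 'B' x 9 -> '9B'
  i=19: run of 'E' x 6 -> '6E'

RLE = 10E9B6E


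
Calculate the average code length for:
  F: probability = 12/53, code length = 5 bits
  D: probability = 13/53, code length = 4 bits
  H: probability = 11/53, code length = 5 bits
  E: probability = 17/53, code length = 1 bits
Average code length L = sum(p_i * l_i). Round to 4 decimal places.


Weighted contributions p_i * l_i:
  F: (12/53) * 5 = 60/53
  D: (13/53) * 4 = 52/53
  H: (11/53) * 5 = 55/53
  E: (17/53) * 1 = 17/53
Sum = (60 + 52 + 55 + 17)/53 = 184/53

L = 184/53 = 3.4717 bits/symbol


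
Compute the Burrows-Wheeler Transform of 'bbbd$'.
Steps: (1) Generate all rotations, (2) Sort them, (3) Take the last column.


Rotations (sorted):
  0: $bbbd -> last char: d
  1: bbbd$ -> last char: $
  2: bbd$b -> last char: b
  3: bd$bb -> last char: b
  4: d$bbb -> last char: b


BWT = d$bbb


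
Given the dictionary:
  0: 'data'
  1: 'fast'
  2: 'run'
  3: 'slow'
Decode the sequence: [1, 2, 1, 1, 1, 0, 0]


Look up each index in the dictionary:
  1 -> 'fast'
  2 -> 'run'
  1 -> 'fast'
  1 -> 'fast'
  1 -> 'fast'
  0 -> 'data'
  0 -> 'data'

Decoded: "fast run fast fast fast data data"


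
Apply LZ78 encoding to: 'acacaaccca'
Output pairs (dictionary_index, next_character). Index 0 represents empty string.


LZ78 encoding steps:
Dictionary: {0: ''}
Step 1: w='' (idx 0), next='a' -> output (0, 'a'), add 'a' as idx 1
Step 2: w='' (idx 0), next='c' -> output (0, 'c'), add 'c' as idx 2
Step 3: w='a' (idx 1), next='c' -> output (1, 'c'), add 'ac' as idx 3
Step 4: w='a' (idx 1), next='a' -> output (1, 'a'), add 'aa' as idx 4
Step 5: w='c' (idx 2), next='c' -> output (2, 'c'), add 'cc' as idx 5
Step 6: w='c' (idx 2), next='a' -> output (2, 'a'), add 'ca' as idx 6


Encoded: [(0, 'a'), (0, 'c'), (1, 'c'), (1, 'a'), (2, 'c'), (2, 'a')]


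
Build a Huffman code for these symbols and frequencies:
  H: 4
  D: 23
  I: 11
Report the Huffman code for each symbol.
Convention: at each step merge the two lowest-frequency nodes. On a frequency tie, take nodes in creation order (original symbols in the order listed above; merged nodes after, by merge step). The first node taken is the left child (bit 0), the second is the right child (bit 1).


Huffman tree construction:
Step 1: Merge H(4) + I(11) = 15
Step 2: Merge (H+I)(15) + D(23) = 38
Read each symbol's code off the tree from the root (left child = 0, right child = 1).

Codes:
  H: 00 (length 2)
  D: 1 (length 1)
  I: 01 (length 2)
Average code length: 53/38 = 1.3947 bits/symbol


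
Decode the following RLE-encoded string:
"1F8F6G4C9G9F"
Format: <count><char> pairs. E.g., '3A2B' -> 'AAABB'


Expanding each <count><char> pair:
  1F -> 'F'
  8F -> 'FFFFFFFF'
  6G -> 'GGGGGG'
  4C -> 'CCCC'
  9G -> 'GGGGGGGGG'
  9F -> 'FFFFFFFFF'

Decoded = FFFFFFFFFGGGGGGCCCCGGGGGGGGGFFFFFFFFF


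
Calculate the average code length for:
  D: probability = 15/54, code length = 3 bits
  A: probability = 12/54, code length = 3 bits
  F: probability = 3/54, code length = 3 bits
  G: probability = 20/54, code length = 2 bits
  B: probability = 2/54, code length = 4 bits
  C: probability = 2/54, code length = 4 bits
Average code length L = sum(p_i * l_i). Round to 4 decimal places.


Weighted contributions p_i * l_i:
  D: (15/54) * 3 = 45/54
  A: (12/54) * 3 = 36/54
  F: (3/54) * 3 = 9/54
  G: (20/54) * 2 = 40/54
  B: (2/54) * 4 = 8/54
  C: (2/54) * 4 = 8/54
Sum = (45 + 36 + 9 + 40 + 8 + 8)/54 = 146/54

L = 146/54 = 2.7037 bits/symbol


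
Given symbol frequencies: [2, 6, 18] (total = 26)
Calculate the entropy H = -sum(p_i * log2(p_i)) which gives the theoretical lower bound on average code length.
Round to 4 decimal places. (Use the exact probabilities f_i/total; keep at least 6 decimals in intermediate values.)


Per-symbol terms -p_i * log2(p_i) with p_i = f_i/26:
  p = 2/26 = 0.076923: log2(p) = -3.700440, -p*log2(p) = 0.284649
  p = 6/26 = 0.230769: log2(p) = -2.115477, -p*log2(p) = 0.488187
  p = 18/26 = 0.692308: log2(p) = -0.530515, -p*log2(p) = 0.367279
H = 0.284649 + 0.488187 + 0.367279 = 1.140115

H = 1.1401 bits/symbol


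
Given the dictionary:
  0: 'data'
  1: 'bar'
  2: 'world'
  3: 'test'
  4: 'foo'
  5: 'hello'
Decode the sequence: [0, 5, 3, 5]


Look up each index in the dictionary:
  0 -> 'data'
  5 -> 'hello'
  3 -> 'test'
  5 -> 'hello'

Decoded: "data hello test hello"


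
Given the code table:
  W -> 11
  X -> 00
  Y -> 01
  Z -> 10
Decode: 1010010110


Decoding:
10 -> Z
10 -> Z
01 -> Y
01 -> Y
10 -> Z


Result: ZZYYZ


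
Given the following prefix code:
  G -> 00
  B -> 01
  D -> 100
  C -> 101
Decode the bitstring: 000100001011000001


Decoding step by step:
Bits 00 -> G
Bits 01 -> B
Bits 00 -> G
Bits 00 -> G
Bits 101 -> C
Bits 100 -> D
Bits 00 -> G
Bits 01 -> B


Decoded message: GBGGCDGB


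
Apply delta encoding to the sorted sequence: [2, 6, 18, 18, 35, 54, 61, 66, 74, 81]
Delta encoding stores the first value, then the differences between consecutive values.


First value: 2
Deltas:
  6 - 2 = 4
  18 - 6 = 12
  18 - 18 = 0
  35 - 18 = 17
  54 - 35 = 19
  61 - 54 = 7
  66 - 61 = 5
  74 - 66 = 8
  81 - 74 = 7


Delta encoded: [2, 4, 12, 0, 17, 19, 7, 5, 8, 7]


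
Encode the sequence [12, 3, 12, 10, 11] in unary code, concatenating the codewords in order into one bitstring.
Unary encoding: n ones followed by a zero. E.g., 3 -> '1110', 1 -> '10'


Encode each number as n ones followed by a terminating 0:
  12 -> 1111111111110 (13 bits)
  3 -> 1110 (4 bits)
  12 -> 1111111111110 (13 bits)
  10 -> 11111111110 (11 bits)
  11 -> 111111111110 (12 bits)
Total length = 13 + 4 + 13 + 11 + 12 = 53 bits.

Unary([12, 3, 12, 10, 11]) = 11111111111101110111111111111011111111110111111111110 (53 bits)


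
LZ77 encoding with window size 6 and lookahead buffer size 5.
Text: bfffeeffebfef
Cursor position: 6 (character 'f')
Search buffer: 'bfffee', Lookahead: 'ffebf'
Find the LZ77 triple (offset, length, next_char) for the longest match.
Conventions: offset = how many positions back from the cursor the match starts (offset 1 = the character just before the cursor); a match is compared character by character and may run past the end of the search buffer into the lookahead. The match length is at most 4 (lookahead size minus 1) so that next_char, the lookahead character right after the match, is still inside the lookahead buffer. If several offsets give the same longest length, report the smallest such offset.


Try each offset into the search buffer:
  offset=1 (pos 5, char 'e'): match length 0
  offset=2 (pos 4, char 'e'): match length 0
  offset=3 (pos 3, char 'f'): match length 1
  offset=4 (pos 2, char 'f'): match length 3
  offset=5 (pos 1, char 'f'): match length 2
  offset=6 (pos 0, char 'b'): match length 0
Longest match has length 3 at offset 4.
next_char = character at position 6 + 3 = 9 -> 'b'

Best match: offset=4, length=3 (matching 'ffe' starting at position 2)
LZ77 triple: (4, 3, 'b')


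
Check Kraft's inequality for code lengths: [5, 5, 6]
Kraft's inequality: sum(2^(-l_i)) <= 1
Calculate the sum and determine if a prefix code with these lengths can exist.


Sum = 2^(-5) + 2^(-5) + 2^(-6)
    = 0.03125 + 0.03125 + 0.015625
    = 5/64 = 0.078125
Since 0.078125 <= 1, Kraft's inequality IS satisfied.
A prefix code with these lengths CAN exist.

Kraft sum = 0.078125. Satisfied.


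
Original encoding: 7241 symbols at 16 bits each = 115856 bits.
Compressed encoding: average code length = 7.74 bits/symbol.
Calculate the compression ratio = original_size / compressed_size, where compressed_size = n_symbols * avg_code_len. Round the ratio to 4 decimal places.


original_size = n_symbols * orig_bits = 7241 * 16 = 115856 bits
compressed_size = n_symbols * avg_code_len = 7241 * 7.74 = 56045.34 bits
ratio = original_size / compressed_size = 115856 / 56045.34 = 2.0672

Compression ratio = 2.0672


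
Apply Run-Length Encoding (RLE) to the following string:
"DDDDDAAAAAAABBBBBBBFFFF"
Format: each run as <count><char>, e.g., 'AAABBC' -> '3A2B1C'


Scanning runs left to right:
  i=0: run of 'D' x 5 -> '5D'
  i=5: run of 'A' x 7 -> '7A'
  i=12: run of 'B' x 7 -> '7B'
  i=19: run of 'F' x 4 -> '4F'

RLE = 5D7A7B4F


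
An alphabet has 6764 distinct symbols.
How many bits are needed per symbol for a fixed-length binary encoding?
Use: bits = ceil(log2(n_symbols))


log2(6764) = 12.7237
Bracket: 2^12 = 4096 < 6764 <= 2^13 = 8192
So ceil(log2(6764)) = 13

bits = ceil(log2(6764)) = ceil(12.7237) = 13 bits


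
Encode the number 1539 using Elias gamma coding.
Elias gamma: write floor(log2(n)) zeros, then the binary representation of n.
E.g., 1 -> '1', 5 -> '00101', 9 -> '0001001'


num_bits = floor(log2(1539)) + 1 = 11
leading_zeros = num_bits - 1 = 10
binary(1539) = 11000000011

Elias gamma(1539) = '0000000000' + '11000000011' = 000000000011000000011 (21 bits)


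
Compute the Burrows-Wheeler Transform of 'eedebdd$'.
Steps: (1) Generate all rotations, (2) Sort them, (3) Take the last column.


Rotations (sorted):
  0: $eedebdd -> last char: d
  1: bdd$eede -> last char: e
  2: d$eedebd -> last char: d
  3: dd$eedeb -> last char: b
  4: debdd$ee -> last char: e
  5: ebdd$eed -> last char: d
  6: edebdd$e -> last char: e
  7: eedebdd$ -> last char: $


BWT = dedbede$


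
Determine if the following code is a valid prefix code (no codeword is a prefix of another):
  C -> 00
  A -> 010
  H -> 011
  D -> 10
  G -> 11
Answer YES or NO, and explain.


Checking each pair (does one codeword prefix another?):
  C='00' vs A='010': no prefix
  C='00' vs H='011': no prefix
  C='00' vs D='10': no prefix
  C='00' vs G='11': no prefix
  A='010' vs C='00': no prefix
  A='010' vs H='011': no prefix
  A='010' vs D='10': no prefix
  A='010' vs G='11': no prefix
  H='011' vs C='00': no prefix
  H='011' vs A='010': no prefix
  H='011' vs D='10': no prefix
  H='011' vs G='11': no prefix
  D='10' vs C='00': no prefix
  D='10' vs A='010': no prefix
  D='10' vs H='011': no prefix
  D='10' vs G='11': no prefix
  G='11' vs C='00': no prefix
  G='11' vs A='010': no prefix
  G='11' vs H='011': no prefix
  G='11' vs D='10': no prefix
No violation found over all pairs.

YES -- this is a valid prefix code. No codeword is a prefix of any other codeword.


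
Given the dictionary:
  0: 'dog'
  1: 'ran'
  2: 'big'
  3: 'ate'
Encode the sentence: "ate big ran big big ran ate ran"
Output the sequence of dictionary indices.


Look up each word in the dictionary:
  'ate' -> 3
  'big' -> 2
  'ran' -> 1
  'big' -> 2
  'big' -> 2
  'ran' -> 1
  'ate' -> 3
  'ran' -> 1

Encoded: [3, 2, 1, 2, 2, 1, 3, 1]


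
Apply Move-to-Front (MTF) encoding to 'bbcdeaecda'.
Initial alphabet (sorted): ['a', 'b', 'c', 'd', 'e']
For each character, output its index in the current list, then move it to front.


MTF encoding:
'b': index 1 in ['a', 'b', 'c', 'd', 'e'] -> ['b', 'a', 'c', 'd', 'e']
'b': index 0 in ['b', 'a', 'c', 'd', 'e'] -> ['b', 'a', 'c', 'd', 'e']
'c': index 2 in ['b', 'a', 'c', 'd', 'e'] -> ['c', 'b', 'a', 'd', 'e']
'd': index 3 in ['c', 'b', 'a', 'd', 'e'] -> ['d', 'c', 'b', 'a', 'e']
'e': index 4 in ['d', 'c', 'b', 'a', 'e'] -> ['e', 'd', 'c', 'b', 'a']
'a': index 4 in ['e', 'd', 'c', 'b', 'a'] -> ['a', 'e', 'd', 'c', 'b']
'e': index 1 in ['a', 'e', 'd', 'c', 'b'] -> ['e', 'a', 'd', 'c', 'b']
'c': index 3 in ['e', 'a', 'd', 'c', 'b'] -> ['c', 'e', 'a', 'd', 'b']
'd': index 3 in ['c', 'e', 'a', 'd', 'b'] -> ['d', 'c', 'e', 'a', 'b']
'a': index 3 in ['d', 'c', 'e', 'a', 'b'] -> ['a', 'd', 'c', 'e', 'b']


Output: [1, 0, 2, 3, 4, 4, 1, 3, 3, 3]


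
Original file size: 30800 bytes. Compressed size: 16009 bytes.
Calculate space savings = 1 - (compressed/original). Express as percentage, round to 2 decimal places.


ratio = compressed/original = 16009/30800 = 0.519773
savings = 1 - ratio = 1 - 0.519773 = 0.480227
as a percentage: 0.480227 * 100 = 48.02%

Space savings = 1 - 16009/30800 = 48.02%


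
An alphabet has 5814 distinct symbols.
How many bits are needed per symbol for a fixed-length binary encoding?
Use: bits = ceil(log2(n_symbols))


log2(5814) = 12.5053
Bracket: 2^12 = 4096 < 5814 <= 2^13 = 8192
So ceil(log2(5814)) = 13

bits = ceil(log2(5814)) = ceil(12.5053) = 13 bits


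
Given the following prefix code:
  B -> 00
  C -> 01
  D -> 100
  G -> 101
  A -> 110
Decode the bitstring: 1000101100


Decoding step by step:
Bits 100 -> D
Bits 01 -> C
Bits 01 -> C
Bits 100 -> D


Decoded message: DCCD


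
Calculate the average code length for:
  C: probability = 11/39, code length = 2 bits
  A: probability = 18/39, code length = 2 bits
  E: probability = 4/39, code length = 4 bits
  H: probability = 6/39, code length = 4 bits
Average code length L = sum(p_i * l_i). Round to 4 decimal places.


Weighted contributions p_i * l_i:
  C: (11/39) * 2 = 22/39
  A: (18/39) * 2 = 36/39
  E: (4/39) * 4 = 16/39
  H: (6/39) * 4 = 24/39
Sum = (22 + 36 + 16 + 24)/39 = 98/39

L = 98/39 = 2.5128 bits/symbol


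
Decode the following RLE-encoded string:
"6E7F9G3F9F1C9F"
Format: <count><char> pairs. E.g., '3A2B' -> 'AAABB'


Expanding each <count><char> pair:
  6E -> 'EEEEEE'
  7F -> 'FFFFFFF'
  9G -> 'GGGGGGGGG'
  3F -> 'FFF'
  9F -> 'FFFFFFFFF'
  1C -> 'C'
  9F -> 'FFFFFFFFF'

Decoded = EEEEEEFFFFFFFGGGGGGGGGFFFFFFFFFFFFCFFFFFFFFF


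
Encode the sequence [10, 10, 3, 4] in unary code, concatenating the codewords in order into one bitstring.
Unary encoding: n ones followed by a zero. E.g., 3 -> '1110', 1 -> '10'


Encode each number as n ones followed by a terminating 0:
  10 -> 11111111110 (11 bits)
  10 -> 11111111110 (11 bits)
  3 -> 1110 (4 bits)
  4 -> 11110 (5 bits)
Total length = 11 + 11 + 4 + 5 = 31 bits.

Unary([10, 10, 3, 4]) = 1111111111011111111110111011110 (31 bits)


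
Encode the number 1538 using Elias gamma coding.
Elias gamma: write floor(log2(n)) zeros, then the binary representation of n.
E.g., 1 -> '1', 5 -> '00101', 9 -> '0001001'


num_bits = floor(log2(1538)) + 1 = 11
leading_zeros = num_bits - 1 = 10
binary(1538) = 11000000010

Elias gamma(1538) = '0000000000' + '11000000010' = 000000000011000000010 (21 bits)


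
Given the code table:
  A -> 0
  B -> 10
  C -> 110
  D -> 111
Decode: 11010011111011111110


Decoding:
110 -> C
10 -> B
0 -> A
111 -> D
110 -> C
111 -> D
111 -> D
10 -> B


Result: CBADCDDB


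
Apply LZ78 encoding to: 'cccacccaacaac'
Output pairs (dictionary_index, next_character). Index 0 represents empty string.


LZ78 encoding steps:
Dictionary: {0: ''}
Step 1: w='' (idx 0), next='c' -> output (0, 'c'), add 'c' as idx 1
Step 2: w='c' (idx 1), next='c' -> output (1, 'c'), add 'cc' as idx 2
Step 3: w='' (idx 0), next='a' -> output (0, 'a'), add 'a' as idx 3
Step 4: w='cc' (idx 2), next='c' -> output (2, 'c'), add 'ccc' as idx 4
Step 5: w='a' (idx 3), next='a' -> output (3, 'a'), add 'aa' as idx 5
Step 6: w='c' (idx 1), next='a' -> output (1, 'a'), add 'ca' as idx 6
Step 7: w='a' (idx 3), next='c' -> output (3, 'c'), add 'ac' as idx 7


Encoded: [(0, 'c'), (1, 'c'), (0, 'a'), (2, 'c'), (3, 'a'), (1, 'a'), (3, 'c')]


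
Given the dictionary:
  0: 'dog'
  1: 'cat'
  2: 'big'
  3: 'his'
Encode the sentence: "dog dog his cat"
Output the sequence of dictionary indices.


Look up each word in the dictionary:
  'dog' -> 0
  'dog' -> 0
  'his' -> 3
  'cat' -> 1

Encoded: [0, 0, 3, 1]


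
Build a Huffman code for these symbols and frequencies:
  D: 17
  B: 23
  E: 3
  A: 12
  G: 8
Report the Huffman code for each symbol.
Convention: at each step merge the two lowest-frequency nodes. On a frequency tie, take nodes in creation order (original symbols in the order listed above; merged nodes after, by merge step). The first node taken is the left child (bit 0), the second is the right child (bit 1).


Huffman tree construction:
Step 1: Merge E(3) + G(8) = 11
Step 2: Merge (E+G)(11) + A(12) = 23
Step 3: Merge D(17) + B(23) = 40
Step 4: Merge ((E+G)+A)(23) + (D+B)(40) = 63
Read each symbol's code off the tree from the root (left child = 0, right child = 1).

Codes:
  D: 10 (length 2)
  B: 11 (length 2)
  E: 000 (length 3)
  A: 01 (length 2)
  G: 001 (length 3)
Average code length: 137/63 = 2.1746 bits/symbol


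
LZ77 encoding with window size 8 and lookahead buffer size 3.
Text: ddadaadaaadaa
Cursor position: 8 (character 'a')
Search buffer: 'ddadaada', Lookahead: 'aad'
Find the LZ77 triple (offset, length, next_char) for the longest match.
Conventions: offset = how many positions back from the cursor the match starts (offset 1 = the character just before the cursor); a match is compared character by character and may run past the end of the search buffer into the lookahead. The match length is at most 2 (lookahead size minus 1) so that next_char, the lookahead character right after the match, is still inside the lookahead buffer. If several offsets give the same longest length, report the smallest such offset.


Try each offset into the search buffer:
  offset=1 (pos 7, char 'a'): match length 2
  offset=2 (pos 6, char 'd'): match length 0
  offset=3 (pos 5, char 'a'): match length 1
  offset=4 (pos 4, char 'a'): match length 2
  offset=5 (pos 3, char 'd'): match length 0
  offset=6 (pos 2, char 'a'): match length 1
  offset=7 (pos 1, char 'd'): match length 0
  offset=8 (pos 0, char 'd'): match length 0
Longest match has length 2, found at offsets 1, 4; take the smallest, offset 1.
next_char = character at position 8 + 2 = 10 -> 'd'

Best match: offset=1, length=2 (matching 'aa' starting at position 7)
LZ77 triple: (1, 2, 'd')


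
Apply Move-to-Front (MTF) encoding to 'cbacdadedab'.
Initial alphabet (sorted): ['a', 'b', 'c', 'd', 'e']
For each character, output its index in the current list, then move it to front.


MTF encoding:
'c': index 2 in ['a', 'b', 'c', 'd', 'e'] -> ['c', 'a', 'b', 'd', 'e']
'b': index 2 in ['c', 'a', 'b', 'd', 'e'] -> ['b', 'c', 'a', 'd', 'e']
'a': index 2 in ['b', 'c', 'a', 'd', 'e'] -> ['a', 'b', 'c', 'd', 'e']
'c': index 2 in ['a', 'b', 'c', 'd', 'e'] -> ['c', 'a', 'b', 'd', 'e']
'd': index 3 in ['c', 'a', 'b', 'd', 'e'] -> ['d', 'c', 'a', 'b', 'e']
'a': index 2 in ['d', 'c', 'a', 'b', 'e'] -> ['a', 'd', 'c', 'b', 'e']
'd': index 1 in ['a', 'd', 'c', 'b', 'e'] -> ['d', 'a', 'c', 'b', 'e']
'e': index 4 in ['d', 'a', 'c', 'b', 'e'] -> ['e', 'd', 'a', 'c', 'b']
'd': index 1 in ['e', 'd', 'a', 'c', 'b'] -> ['d', 'e', 'a', 'c', 'b']
'a': index 2 in ['d', 'e', 'a', 'c', 'b'] -> ['a', 'd', 'e', 'c', 'b']
'b': index 4 in ['a', 'd', 'e', 'c', 'b'] -> ['b', 'a', 'd', 'e', 'c']


Output: [2, 2, 2, 2, 3, 2, 1, 4, 1, 2, 4]


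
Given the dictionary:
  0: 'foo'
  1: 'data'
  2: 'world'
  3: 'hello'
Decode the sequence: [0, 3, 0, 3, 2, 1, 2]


Look up each index in the dictionary:
  0 -> 'foo'
  3 -> 'hello'
  0 -> 'foo'
  3 -> 'hello'
  2 -> 'world'
  1 -> 'data'
  2 -> 'world'

Decoded: "foo hello foo hello world data world"


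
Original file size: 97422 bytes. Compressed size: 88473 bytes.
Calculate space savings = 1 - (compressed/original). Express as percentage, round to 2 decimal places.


ratio = compressed/original = 88473/97422 = 0.908142
savings = 1 - ratio = 1 - 0.908142 = 0.091858
as a percentage: 0.091858 * 100 = 9.19%

Space savings = 1 - 88473/97422 = 9.19%


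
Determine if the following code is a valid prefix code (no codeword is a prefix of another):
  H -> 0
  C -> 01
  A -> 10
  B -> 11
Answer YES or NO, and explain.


Checking each pair (does one codeword prefix another?):
  H='0' vs C='01': prefix -- VIOLATION

NO -- this is NOT a valid prefix code. H (0) is a prefix of C (01).


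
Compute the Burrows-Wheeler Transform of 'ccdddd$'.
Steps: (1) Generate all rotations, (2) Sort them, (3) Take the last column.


Rotations (sorted):
  0: $ccdddd -> last char: d
  1: ccdddd$ -> last char: $
  2: cdddd$c -> last char: c
  3: d$ccddd -> last char: d
  4: dd$ccdd -> last char: d
  5: ddd$ccd -> last char: d
  6: dddd$cc -> last char: c


BWT = d$cdddc


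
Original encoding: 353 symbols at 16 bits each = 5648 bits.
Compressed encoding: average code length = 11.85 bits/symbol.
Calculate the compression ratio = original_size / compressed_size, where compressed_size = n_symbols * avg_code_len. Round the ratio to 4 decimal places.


original_size = n_symbols * orig_bits = 353 * 16 = 5648 bits
compressed_size = n_symbols * avg_code_len = 353 * 11.85 = 4183.05 bits
ratio = original_size / compressed_size = 5648 / 4183.05 = 1.3502

Compression ratio = 1.3502


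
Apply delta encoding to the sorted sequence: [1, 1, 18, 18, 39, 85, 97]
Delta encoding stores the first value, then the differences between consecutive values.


First value: 1
Deltas:
  1 - 1 = 0
  18 - 1 = 17
  18 - 18 = 0
  39 - 18 = 21
  85 - 39 = 46
  97 - 85 = 12


Delta encoded: [1, 0, 17, 0, 21, 46, 12]


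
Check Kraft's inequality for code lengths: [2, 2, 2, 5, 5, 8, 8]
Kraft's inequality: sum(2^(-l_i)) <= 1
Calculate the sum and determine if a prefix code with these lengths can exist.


Sum = 2^(-2) + 2^(-2) + 2^(-2) + 2^(-5) + 2^(-5) + 2^(-8) + 2^(-8)
    = 0.25 + 0.25 + 0.25 + 0.03125 + 0.03125 + 0.00390625 + 0.00390625
    = 210/256 = 0.8203125
Since 0.8203125 <= 1, Kraft's inequality IS satisfied.
A prefix code with these lengths CAN exist.

Kraft sum = 0.8203125. Satisfied.


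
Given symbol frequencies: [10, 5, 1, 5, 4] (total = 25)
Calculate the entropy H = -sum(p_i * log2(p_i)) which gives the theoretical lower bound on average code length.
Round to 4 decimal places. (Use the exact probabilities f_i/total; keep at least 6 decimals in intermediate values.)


Per-symbol terms -p_i * log2(p_i) with p_i = f_i/25:
  p = 10/25 = 0.400000: log2(p) = -1.321928, -p*log2(p) = 0.528771
  p = 5/25 = 0.200000: log2(p) = -2.321928, -p*log2(p) = 0.464386
  p = 1/25 = 0.040000: log2(p) = -4.643856, -p*log2(p) = 0.185754
  p = 5/25 = 0.200000: log2(p) = -2.321928, -p*log2(p) = 0.464386
  p = 4/25 = 0.160000: log2(p) = -2.643856, -p*log2(p) = 0.423017
H = 0.528771 + 0.464386 + 0.185754 + 0.464386 + 0.423017 = 2.066314

H = 2.0663 bits/symbol


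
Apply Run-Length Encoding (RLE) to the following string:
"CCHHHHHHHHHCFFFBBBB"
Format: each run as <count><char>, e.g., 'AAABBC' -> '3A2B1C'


Scanning runs left to right:
  i=0: run of 'C' x 2 -> '2C'
  i=2: run of 'H' x 9 -> '9H'
  i=11: run of 'C' x 1 -> '1C'
  i=12: run of 'F' x 3 -> '3F'
  i=15: run of 'B' x 4 -> '4B'

RLE = 2C9H1C3F4B


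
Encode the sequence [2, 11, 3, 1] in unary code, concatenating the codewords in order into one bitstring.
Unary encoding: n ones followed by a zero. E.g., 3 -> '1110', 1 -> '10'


Encode each number as n ones followed by a terminating 0:
  2 -> 110 (3 bits)
  11 -> 111111111110 (12 bits)
  3 -> 1110 (4 bits)
  1 -> 10 (2 bits)
Total length = 3 + 12 + 4 + 2 = 21 bits.

Unary([2, 11, 3, 1]) = 110111111111110111010 (21 bits)


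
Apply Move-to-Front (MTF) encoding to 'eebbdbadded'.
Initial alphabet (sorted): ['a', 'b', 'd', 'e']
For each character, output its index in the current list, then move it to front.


MTF encoding:
'e': index 3 in ['a', 'b', 'd', 'e'] -> ['e', 'a', 'b', 'd']
'e': index 0 in ['e', 'a', 'b', 'd'] -> ['e', 'a', 'b', 'd']
'b': index 2 in ['e', 'a', 'b', 'd'] -> ['b', 'e', 'a', 'd']
'b': index 0 in ['b', 'e', 'a', 'd'] -> ['b', 'e', 'a', 'd']
'd': index 3 in ['b', 'e', 'a', 'd'] -> ['d', 'b', 'e', 'a']
'b': index 1 in ['d', 'b', 'e', 'a'] -> ['b', 'd', 'e', 'a']
'a': index 3 in ['b', 'd', 'e', 'a'] -> ['a', 'b', 'd', 'e']
'd': index 2 in ['a', 'b', 'd', 'e'] -> ['d', 'a', 'b', 'e']
'd': index 0 in ['d', 'a', 'b', 'e'] -> ['d', 'a', 'b', 'e']
'e': index 3 in ['d', 'a', 'b', 'e'] -> ['e', 'd', 'a', 'b']
'd': index 1 in ['e', 'd', 'a', 'b'] -> ['d', 'e', 'a', 'b']


Output: [3, 0, 2, 0, 3, 1, 3, 2, 0, 3, 1]


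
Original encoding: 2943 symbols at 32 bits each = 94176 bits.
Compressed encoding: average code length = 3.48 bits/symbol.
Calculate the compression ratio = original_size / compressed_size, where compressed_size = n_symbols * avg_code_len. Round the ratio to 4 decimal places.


original_size = n_symbols * orig_bits = 2943 * 32 = 94176 bits
compressed_size = n_symbols * avg_code_len = 2943 * 3.48 = 10241.64 bits
ratio = original_size / compressed_size = 94176 / 10241.64 = 9.1954

Compression ratio = 9.1954


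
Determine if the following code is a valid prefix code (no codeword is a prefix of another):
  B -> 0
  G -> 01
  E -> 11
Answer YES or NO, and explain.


Checking each pair (does one codeword prefix another?):
  B='0' vs G='01': prefix -- VIOLATION

NO -- this is NOT a valid prefix code. B (0) is a prefix of G (01).


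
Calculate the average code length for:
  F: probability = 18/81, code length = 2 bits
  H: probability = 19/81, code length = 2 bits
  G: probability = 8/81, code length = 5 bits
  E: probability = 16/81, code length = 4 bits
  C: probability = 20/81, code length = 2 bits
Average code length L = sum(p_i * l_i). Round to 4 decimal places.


Weighted contributions p_i * l_i:
  F: (18/81) * 2 = 36/81
  H: (19/81) * 2 = 38/81
  G: (8/81) * 5 = 40/81
  E: (16/81) * 4 = 64/81
  C: (20/81) * 2 = 40/81
Sum = (36 + 38 + 40 + 64 + 40)/81 = 218/81

L = 218/81 = 2.6914 bits/symbol


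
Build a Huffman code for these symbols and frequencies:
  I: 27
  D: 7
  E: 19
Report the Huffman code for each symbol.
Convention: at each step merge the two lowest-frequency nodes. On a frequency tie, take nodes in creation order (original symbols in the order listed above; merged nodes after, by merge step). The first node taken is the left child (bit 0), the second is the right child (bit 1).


Huffman tree construction:
Step 1: Merge D(7) + E(19) = 26
Step 2: Merge (D+E)(26) + I(27) = 53
Read each symbol's code off the tree from the root (left child = 0, right child = 1).

Codes:
  I: 1 (length 1)
  D: 00 (length 2)
  E: 01 (length 2)
Average code length: 79/53 = 1.4906 bits/symbol


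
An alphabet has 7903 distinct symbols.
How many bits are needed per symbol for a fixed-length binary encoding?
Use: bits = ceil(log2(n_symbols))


log2(7903) = 12.9482
Bracket: 2^12 = 4096 < 7903 <= 2^13 = 8192
So ceil(log2(7903)) = 13

bits = ceil(log2(7903)) = ceil(12.9482) = 13 bits


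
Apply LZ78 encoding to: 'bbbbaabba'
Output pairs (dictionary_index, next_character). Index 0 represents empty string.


LZ78 encoding steps:
Dictionary: {0: ''}
Step 1: w='' (idx 0), next='b' -> output (0, 'b'), add 'b' as idx 1
Step 2: w='b' (idx 1), next='b' -> output (1, 'b'), add 'bb' as idx 2
Step 3: w='b' (idx 1), next='a' -> output (1, 'a'), add 'ba' as idx 3
Step 4: w='' (idx 0), next='a' -> output (0, 'a'), add 'a' as idx 4
Step 5: w='bb' (idx 2), next='a' -> output (2, 'a'), add 'bba' as idx 5


Encoded: [(0, 'b'), (1, 'b'), (1, 'a'), (0, 'a'), (2, 'a')]
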